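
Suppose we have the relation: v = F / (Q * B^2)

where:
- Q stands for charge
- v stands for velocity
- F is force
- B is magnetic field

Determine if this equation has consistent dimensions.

No

Q (charge) has dimensions [I T].
v (velocity) has dimensions [L T^-1].
F (force) has dimensions [L M T^-2].
B (magnetic field) has dimensions [I^-1 M T^-2].

Left side: [L T^-1]
Right side: [I L M^-1 T]

The two sides have different dimensions, so the equation is NOT dimensionally consistent.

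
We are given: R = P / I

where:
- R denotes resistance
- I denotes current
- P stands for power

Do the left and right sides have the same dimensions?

No

R (resistance) has dimensions [I^-2 L^2 M T^-3].
I (current) has dimensions [I].
P (power) has dimensions [L^2 M T^-3].

Left side: [I^-2 L^2 M T^-3]
Right side: [I^-1 L^2 M T^-3]

The two sides have different dimensions, so the equation is NOT dimensionally consistent.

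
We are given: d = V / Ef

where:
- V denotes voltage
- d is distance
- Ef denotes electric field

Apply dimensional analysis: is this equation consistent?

Yes

V (voltage) has dimensions [I^-1 L^2 M T^-3].
d (distance) has dimensions [L].
Ef (electric field) has dimensions [I^-1 L M T^-3].

Left side: [L]
Right side: [L]

Both sides have the same dimensions, so the equation is dimensionally consistent.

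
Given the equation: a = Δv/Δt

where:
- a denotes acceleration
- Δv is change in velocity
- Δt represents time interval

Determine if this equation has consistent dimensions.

Yes

a (acceleration) has dimensions [L T^-2].
Δv (change in velocity) has dimensions [L T^-1].
Δt (time interval) has dimensions [T].

Left side: [L T^-2]
Right side: [L T^-2]

Both sides have the same dimensions, so the equation is dimensionally consistent.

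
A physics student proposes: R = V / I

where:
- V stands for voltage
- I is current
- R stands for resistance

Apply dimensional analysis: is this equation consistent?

Yes

V (voltage) has dimensions [I^-1 L^2 M T^-3].
I (current) has dimensions [I].
R (resistance) has dimensions [I^-2 L^2 M T^-3].

Left side: [I^-2 L^2 M T^-3]
Right side: [I^-2 L^2 M T^-3]

Both sides have the same dimensions, so the equation is dimensionally consistent.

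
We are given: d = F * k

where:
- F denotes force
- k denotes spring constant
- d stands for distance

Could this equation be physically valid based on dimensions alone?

No

F (force) has dimensions [L M T^-2].
k (spring constant) has dimensions [M T^-2].
d (distance) has dimensions [L].

Left side: [L]
Right side: [L M^2 T^-4]

The two sides have different dimensions, so the equation is NOT dimensionally consistent.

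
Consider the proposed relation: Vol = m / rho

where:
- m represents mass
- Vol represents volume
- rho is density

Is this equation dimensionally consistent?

Yes

m (mass) has dimensions [M].
Vol (volume) has dimensions [L^3].
rho (density) has dimensions [L^-3 M].

Left side: [L^3]
Right side: [L^3]

Both sides have the same dimensions, so the equation is dimensionally consistent.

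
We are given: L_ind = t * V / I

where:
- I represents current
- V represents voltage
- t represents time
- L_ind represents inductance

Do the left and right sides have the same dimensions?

Yes

I (current) has dimensions [I].
V (voltage) has dimensions [I^-1 L^2 M T^-3].
t (time) has dimensions [T].
L_ind (inductance) has dimensions [I^-2 L^2 M T^-2].

Left side: [I^-2 L^2 M T^-2]
Right side: [I^-2 L^2 M T^-2]

Both sides have the same dimensions, so the equation is dimensionally consistent.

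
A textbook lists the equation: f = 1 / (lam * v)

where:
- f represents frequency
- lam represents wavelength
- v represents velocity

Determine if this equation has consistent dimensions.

No

f (frequency) has dimensions [T^-1].
lam (wavelength) has dimensions [L].
v (velocity) has dimensions [L T^-1].

Left side: [T^-1]
Right side: [L^-2 T]

The two sides have different dimensions, so the equation is NOT dimensionally consistent.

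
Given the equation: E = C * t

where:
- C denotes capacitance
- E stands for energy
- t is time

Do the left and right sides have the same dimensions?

No

C (capacitance) has dimensions [I^2 L^-2 M^-1 T^4].
E (energy) has dimensions [L^2 M T^-2].
t (time) has dimensions [T].

Left side: [L^2 M T^-2]
Right side: [I^2 L^-2 M^-1 T^5]

The two sides have different dimensions, so the equation is NOT dimensionally consistent.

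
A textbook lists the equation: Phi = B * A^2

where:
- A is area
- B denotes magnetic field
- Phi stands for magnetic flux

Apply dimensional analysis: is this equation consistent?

No

A (area) has dimensions [L^2].
B (magnetic field) has dimensions [I^-1 M T^-2].
Phi (magnetic flux) has dimensions [I^-1 L^2 M T^-2].

Left side: [I^-1 L^2 M T^-2]
Right side: [I^-1 L^4 M T^-2]

The two sides have different dimensions, so the equation is NOT dimensionally consistent.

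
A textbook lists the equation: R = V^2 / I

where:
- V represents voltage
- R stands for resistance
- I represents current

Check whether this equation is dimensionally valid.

No

V (voltage) has dimensions [I^-1 L^2 M T^-3].
R (resistance) has dimensions [I^-2 L^2 M T^-3].
I (current) has dimensions [I].

Left side: [I^-2 L^2 M T^-3]
Right side: [I^-3 L^4 M^2 T^-6]

The two sides have different dimensions, so the equation is NOT dimensionally consistent.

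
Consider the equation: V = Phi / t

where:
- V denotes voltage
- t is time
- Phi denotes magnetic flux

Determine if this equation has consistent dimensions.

Yes

V (voltage) has dimensions [I^-1 L^2 M T^-3].
t (time) has dimensions [T].
Phi (magnetic flux) has dimensions [I^-1 L^2 M T^-2].

Left side: [I^-1 L^2 M T^-3]
Right side: [I^-1 L^2 M T^-3]

Both sides have the same dimensions, so the equation is dimensionally consistent.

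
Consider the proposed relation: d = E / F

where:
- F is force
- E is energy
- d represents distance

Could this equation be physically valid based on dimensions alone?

Yes

F (force) has dimensions [L M T^-2].
E (energy) has dimensions [L^2 M T^-2].
d (distance) has dimensions [L].

Left side: [L]
Right side: [L]

Both sides have the same dimensions, so the equation is dimensionally consistent.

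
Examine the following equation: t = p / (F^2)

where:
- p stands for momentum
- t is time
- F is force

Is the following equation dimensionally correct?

No

p (momentum) has dimensions [L M T^-1].
t (time) has dimensions [T].
F (force) has dimensions [L M T^-2].

Left side: [T]
Right side: [L^-1 M^-1 T^3]

The two sides have different dimensions, so the equation is NOT dimensionally consistent.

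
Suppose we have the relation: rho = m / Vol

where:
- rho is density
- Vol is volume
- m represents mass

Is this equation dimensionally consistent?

Yes

rho (density) has dimensions [L^-3 M].
Vol (volume) has dimensions [L^3].
m (mass) has dimensions [M].

Left side: [L^-3 M]
Right side: [L^-3 M]

Both sides have the same dimensions, so the equation is dimensionally consistent.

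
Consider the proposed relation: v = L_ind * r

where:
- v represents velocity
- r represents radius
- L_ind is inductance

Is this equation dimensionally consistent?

No

v (velocity) has dimensions [L T^-1].
r (radius) has dimensions [L].
L_ind (inductance) has dimensions [I^-2 L^2 M T^-2].

Left side: [L T^-1]
Right side: [I^-2 L^3 M T^-2]

The two sides have different dimensions, so the equation is NOT dimensionally consistent.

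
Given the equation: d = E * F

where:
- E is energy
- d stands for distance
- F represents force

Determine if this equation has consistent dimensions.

No

E (energy) has dimensions [L^2 M T^-2].
d (distance) has dimensions [L].
F (force) has dimensions [L M T^-2].

Left side: [L]
Right side: [L^3 M^2 T^-4]

The two sides have different dimensions, so the equation is NOT dimensionally consistent.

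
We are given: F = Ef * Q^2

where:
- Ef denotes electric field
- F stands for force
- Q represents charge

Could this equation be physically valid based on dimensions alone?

No

Ef (electric field) has dimensions [I^-1 L M T^-3].
F (force) has dimensions [L M T^-2].
Q (charge) has dimensions [I T].

Left side: [L M T^-2]
Right side: [I L M T^-1]

The two sides have different dimensions, so the equation is NOT dimensionally consistent.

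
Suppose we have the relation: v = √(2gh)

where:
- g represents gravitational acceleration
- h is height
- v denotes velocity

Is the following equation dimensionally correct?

Yes

g (gravitational acceleration) has dimensions [L T^-2].
h (height) has dimensions [L].
v (velocity) has dimensions [L T^-1].

Left side: [L T^-1]
Right side: [L T^-1]

Both sides have the same dimensions, so the equation is dimensionally consistent.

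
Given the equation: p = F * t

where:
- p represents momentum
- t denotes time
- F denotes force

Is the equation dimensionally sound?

Yes

p (momentum) has dimensions [L M T^-1].
t (time) has dimensions [T].
F (force) has dimensions [L M T^-2].

Left side: [L M T^-1]
Right side: [L M T^-1]

Both sides have the same dimensions, so the equation is dimensionally consistent.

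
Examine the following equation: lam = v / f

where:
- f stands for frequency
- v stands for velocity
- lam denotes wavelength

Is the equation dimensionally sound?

Yes

f (frequency) has dimensions [T^-1].
v (velocity) has dimensions [L T^-1].
lam (wavelength) has dimensions [L].

Left side: [L]
Right side: [L]

Both sides have the same dimensions, so the equation is dimensionally consistent.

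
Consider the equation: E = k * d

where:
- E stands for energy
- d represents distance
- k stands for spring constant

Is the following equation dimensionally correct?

No

E (energy) has dimensions [L^2 M T^-2].
d (distance) has dimensions [L].
k (spring constant) has dimensions [M T^-2].

Left side: [L^2 M T^-2]
Right side: [L M T^-2]

The two sides have different dimensions, so the equation is NOT dimensionally consistent.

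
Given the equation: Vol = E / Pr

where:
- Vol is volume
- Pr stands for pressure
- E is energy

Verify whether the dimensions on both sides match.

Yes

Vol (volume) has dimensions [L^3].
Pr (pressure) has dimensions [L^-1 M T^-2].
E (energy) has dimensions [L^2 M T^-2].

Left side: [L^3]
Right side: [L^3]

Both sides have the same dimensions, so the equation is dimensionally consistent.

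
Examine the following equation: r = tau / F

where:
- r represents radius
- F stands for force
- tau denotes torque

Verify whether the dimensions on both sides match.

Yes

r (radius) has dimensions [L].
F (force) has dimensions [L M T^-2].
tau (torque) has dimensions [L^2 M T^-2].

Left side: [L]
Right side: [L]

Both sides have the same dimensions, so the equation is dimensionally consistent.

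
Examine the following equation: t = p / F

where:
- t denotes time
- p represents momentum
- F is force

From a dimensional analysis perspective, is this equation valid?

Yes

t (time) has dimensions [T].
p (momentum) has dimensions [L M T^-1].
F (force) has dimensions [L M T^-2].

Left side: [T]
Right side: [T]

Both sides have the same dimensions, so the equation is dimensionally consistent.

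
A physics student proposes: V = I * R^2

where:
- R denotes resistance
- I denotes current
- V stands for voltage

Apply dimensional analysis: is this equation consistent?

No

R (resistance) has dimensions [I^-2 L^2 M T^-3].
I (current) has dimensions [I].
V (voltage) has dimensions [I^-1 L^2 M T^-3].

Left side: [I^-1 L^2 M T^-3]
Right side: [I^-3 L^4 M^2 T^-6]

The two sides have different dimensions, so the equation is NOT dimensionally consistent.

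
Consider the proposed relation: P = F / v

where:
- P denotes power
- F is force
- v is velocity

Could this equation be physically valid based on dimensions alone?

No

P (power) has dimensions [L^2 M T^-3].
F (force) has dimensions [L M T^-2].
v (velocity) has dimensions [L T^-1].

Left side: [L^2 M T^-3]
Right side: [M T^-1]

The two sides have different dimensions, so the equation is NOT dimensionally consistent.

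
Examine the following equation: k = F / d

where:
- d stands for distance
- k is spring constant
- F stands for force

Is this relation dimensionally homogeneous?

Yes

d (distance) has dimensions [L].
k (spring constant) has dimensions [M T^-2].
F (force) has dimensions [L M T^-2].

Left side: [M T^-2]
Right side: [M T^-2]

Both sides have the same dimensions, so the equation is dimensionally consistent.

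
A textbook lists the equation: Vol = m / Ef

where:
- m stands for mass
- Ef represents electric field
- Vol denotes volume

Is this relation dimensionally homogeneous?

No

m (mass) has dimensions [M].
Ef (electric field) has dimensions [I^-1 L M T^-3].
Vol (volume) has dimensions [L^3].

Left side: [L^3]
Right side: [I L^-1 T^3]

The two sides have different dimensions, so the equation is NOT dimensionally consistent.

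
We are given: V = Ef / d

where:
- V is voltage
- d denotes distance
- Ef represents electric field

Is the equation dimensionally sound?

No

V (voltage) has dimensions [I^-1 L^2 M T^-3].
d (distance) has dimensions [L].
Ef (electric field) has dimensions [I^-1 L M T^-3].

Left side: [I^-1 L^2 M T^-3]
Right side: [I^-1 M T^-3]

The two sides have different dimensions, so the equation is NOT dimensionally consistent.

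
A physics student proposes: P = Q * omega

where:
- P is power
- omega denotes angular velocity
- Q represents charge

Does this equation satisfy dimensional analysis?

No

P (power) has dimensions [L^2 M T^-3].
omega (angular velocity) has dimensions [T^-1].
Q (charge) has dimensions [I T].

Left side: [L^2 M T^-3]
Right side: [I]

The two sides have different dimensions, so the equation is NOT dimensionally consistent.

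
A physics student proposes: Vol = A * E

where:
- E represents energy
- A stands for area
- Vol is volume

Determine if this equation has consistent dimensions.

No

E (energy) has dimensions [L^2 M T^-2].
A (area) has dimensions [L^2].
Vol (volume) has dimensions [L^3].

Left side: [L^3]
Right side: [L^4 M T^-2]

The two sides have different dimensions, so the equation is NOT dimensionally consistent.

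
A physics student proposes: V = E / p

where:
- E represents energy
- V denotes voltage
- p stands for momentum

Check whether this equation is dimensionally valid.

No

E (energy) has dimensions [L^2 M T^-2].
V (voltage) has dimensions [I^-1 L^2 M T^-3].
p (momentum) has dimensions [L M T^-1].

Left side: [I^-1 L^2 M T^-3]
Right side: [L T^-1]

The two sides have different dimensions, so the equation is NOT dimensionally consistent.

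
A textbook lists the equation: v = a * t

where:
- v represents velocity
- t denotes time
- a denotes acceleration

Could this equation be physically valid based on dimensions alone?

Yes

v (velocity) has dimensions [L T^-1].
t (time) has dimensions [T].
a (acceleration) has dimensions [L T^-2].

Left side: [L T^-1]
Right side: [L T^-1]

Both sides have the same dimensions, so the equation is dimensionally consistent.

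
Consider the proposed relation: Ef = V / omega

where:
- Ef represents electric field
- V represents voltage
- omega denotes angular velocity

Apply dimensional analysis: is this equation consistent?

No

Ef (electric field) has dimensions [I^-1 L M T^-3].
V (voltage) has dimensions [I^-1 L^2 M T^-3].
omega (angular velocity) has dimensions [T^-1].

Left side: [I^-1 L M T^-3]
Right side: [I^-1 L^2 M T^-2]

The two sides have different dimensions, so the equation is NOT dimensionally consistent.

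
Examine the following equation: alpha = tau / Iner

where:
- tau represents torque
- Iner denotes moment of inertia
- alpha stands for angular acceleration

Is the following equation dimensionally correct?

Yes

tau (torque) has dimensions [L^2 M T^-2].
Iner (moment of inertia) has dimensions [L^2 M].
alpha (angular acceleration) has dimensions [T^-2].

Left side: [T^-2]
Right side: [T^-2]

Both sides have the same dimensions, so the equation is dimensionally consistent.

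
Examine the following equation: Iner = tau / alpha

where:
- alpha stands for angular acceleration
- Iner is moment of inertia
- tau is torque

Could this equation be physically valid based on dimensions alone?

Yes

alpha (angular acceleration) has dimensions [T^-2].
Iner (moment of inertia) has dimensions [L^2 M].
tau (torque) has dimensions [L^2 M T^-2].

Left side: [L^2 M]
Right side: [L^2 M]

Both sides have the same dimensions, so the equation is dimensionally consistent.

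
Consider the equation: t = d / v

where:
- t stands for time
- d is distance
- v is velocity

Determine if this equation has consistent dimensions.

Yes

t (time) has dimensions [T].
d (distance) has dimensions [L].
v (velocity) has dimensions [L T^-1].

Left side: [T]
Right side: [T]

Both sides have the same dimensions, so the equation is dimensionally consistent.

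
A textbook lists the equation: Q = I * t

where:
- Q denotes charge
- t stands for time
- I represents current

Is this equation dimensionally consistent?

Yes

Q (charge) has dimensions [I T].
t (time) has dimensions [T].
I (current) has dimensions [I].

Left side: [I T]
Right side: [I T]

Both sides have the same dimensions, so the equation is dimensionally consistent.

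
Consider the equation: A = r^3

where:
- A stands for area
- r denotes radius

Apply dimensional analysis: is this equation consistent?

No

A (area) has dimensions [L^2].
r (radius) has dimensions [L].

Left side: [L^2]
Right side: [L^3]

The two sides have different dimensions, so the equation is NOT dimensionally consistent.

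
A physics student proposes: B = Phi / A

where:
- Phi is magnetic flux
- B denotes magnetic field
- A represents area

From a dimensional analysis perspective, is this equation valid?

Yes

Phi (magnetic flux) has dimensions [I^-1 L^2 M T^-2].
B (magnetic field) has dimensions [I^-1 M T^-2].
A (area) has dimensions [L^2].

Left side: [I^-1 M T^-2]
Right side: [I^-1 M T^-2]

Both sides have the same dimensions, so the equation is dimensionally consistent.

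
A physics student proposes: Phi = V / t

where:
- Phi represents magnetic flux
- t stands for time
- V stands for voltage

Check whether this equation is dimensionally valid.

No

Phi (magnetic flux) has dimensions [I^-1 L^2 M T^-2].
t (time) has dimensions [T].
V (voltage) has dimensions [I^-1 L^2 M T^-3].

Left side: [I^-1 L^2 M T^-2]
Right side: [I^-1 L^2 M T^-4]

The two sides have different dimensions, so the equation is NOT dimensionally consistent.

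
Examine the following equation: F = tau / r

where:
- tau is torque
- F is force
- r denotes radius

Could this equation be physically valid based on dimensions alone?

Yes

tau (torque) has dimensions [L^2 M T^-2].
F (force) has dimensions [L M T^-2].
r (radius) has dimensions [L].

Left side: [L M T^-2]
Right side: [L M T^-2]

Both sides have the same dimensions, so the equation is dimensionally consistent.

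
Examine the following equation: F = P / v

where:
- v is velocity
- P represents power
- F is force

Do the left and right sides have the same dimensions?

Yes

v (velocity) has dimensions [L T^-1].
P (power) has dimensions [L^2 M T^-3].
F (force) has dimensions [L M T^-2].

Left side: [L M T^-2]
Right side: [L M T^-2]

Both sides have the same dimensions, so the equation is dimensionally consistent.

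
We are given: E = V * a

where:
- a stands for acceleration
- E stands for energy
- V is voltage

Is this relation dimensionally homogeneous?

No

a (acceleration) has dimensions [L T^-2].
E (energy) has dimensions [L^2 M T^-2].
V (voltage) has dimensions [I^-1 L^2 M T^-3].

Left side: [L^2 M T^-2]
Right side: [I^-1 L^3 M T^-5]

The two sides have different dimensions, so the equation is NOT dimensionally consistent.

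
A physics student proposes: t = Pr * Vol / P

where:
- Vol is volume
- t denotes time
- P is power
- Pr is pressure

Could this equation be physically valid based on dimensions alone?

Yes

Vol (volume) has dimensions [L^3].
t (time) has dimensions [T].
P (power) has dimensions [L^2 M T^-3].
Pr (pressure) has dimensions [L^-1 M T^-2].

Left side: [T]
Right side: [T]

Both sides have the same dimensions, so the equation is dimensionally consistent.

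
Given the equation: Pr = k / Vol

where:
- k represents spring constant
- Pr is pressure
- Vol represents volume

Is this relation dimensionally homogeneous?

No

k (spring constant) has dimensions [M T^-2].
Pr (pressure) has dimensions [L^-1 M T^-2].
Vol (volume) has dimensions [L^3].

Left side: [L^-1 M T^-2]
Right side: [L^-3 M T^-2]

The two sides have different dimensions, so the equation is NOT dimensionally consistent.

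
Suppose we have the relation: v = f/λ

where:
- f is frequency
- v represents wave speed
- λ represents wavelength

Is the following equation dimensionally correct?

No

f (frequency) has dimensions [T^-1].
v (wave speed) has dimensions [L T^-1].
λ (wavelength) has dimensions [L].

Left side: [L T^-1]
Right side: [L^-1 T^-1]

The two sides have different dimensions, so the equation is NOT dimensionally consistent.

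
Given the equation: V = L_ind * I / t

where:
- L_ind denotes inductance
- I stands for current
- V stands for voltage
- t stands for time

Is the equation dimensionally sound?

Yes

L_ind (inductance) has dimensions [I^-2 L^2 M T^-2].
I (current) has dimensions [I].
V (voltage) has dimensions [I^-1 L^2 M T^-3].
t (time) has dimensions [T].

Left side: [I^-1 L^2 M T^-3]
Right side: [I^-1 L^2 M T^-3]

Both sides have the same dimensions, so the equation is dimensionally consistent.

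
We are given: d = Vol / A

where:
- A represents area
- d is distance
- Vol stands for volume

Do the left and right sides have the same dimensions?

Yes

A (area) has dimensions [L^2].
d (distance) has dimensions [L].
Vol (volume) has dimensions [L^3].

Left side: [L]
Right side: [L]

Both sides have the same dimensions, so the equation is dimensionally consistent.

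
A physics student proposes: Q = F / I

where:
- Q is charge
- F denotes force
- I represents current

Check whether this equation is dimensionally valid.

No

Q (charge) has dimensions [I T].
F (force) has dimensions [L M T^-2].
I (current) has dimensions [I].

Left side: [I T]
Right side: [I^-1 L M T^-2]

The two sides have different dimensions, so the equation is NOT dimensionally consistent.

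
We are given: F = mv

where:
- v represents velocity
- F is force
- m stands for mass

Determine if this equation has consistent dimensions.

No

v (velocity) has dimensions [L T^-1].
F (force) has dimensions [L M T^-2].
m (mass) has dimensions [M].

Left side: [L M T^-2]
Right side: [L M T^-1]

The two sides have different dimensions, so the equation is NOT dimensionally consistent.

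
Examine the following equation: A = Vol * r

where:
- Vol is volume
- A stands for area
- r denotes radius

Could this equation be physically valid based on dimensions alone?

No

Vol (volume) has dimensions [L^3].
A (area) has dimensions [L^2].
r (radius) has dimensions [L].

Left side: [L^2]
Right side: [L^4]

The two sides have different dimensions, so the equation is NOT dimensionally consistent.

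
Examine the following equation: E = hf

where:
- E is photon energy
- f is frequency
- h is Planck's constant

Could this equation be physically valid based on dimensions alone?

Yes

E (photon energy) has dimensions [L^2 M T^-2].
f (frequency) has dimensions [T^-1].
h (Planck's constant) has dimensions [L^2 M T^-1].

Left side: [L^2 M T^-2]
Right side: [L^2 M T^-2]

Both sides have the same dimensions, so the equation is dimensionally consistent.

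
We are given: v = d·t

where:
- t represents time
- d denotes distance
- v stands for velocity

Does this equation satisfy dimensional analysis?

No

t (time) has dimensions [T].
d (distance) has dimensions [L].
v (velocity) has dimensions [L T^-1].

Left side: [L T^-1]
Right side: [L T]

The two sides have different dimensions, so the equation is NOT dimensionally consistent.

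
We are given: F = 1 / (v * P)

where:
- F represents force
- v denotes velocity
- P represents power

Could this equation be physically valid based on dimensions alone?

No

F (force) has dimensions [L M T^-2].
v (velocity) has dimensions [L T^-1].
P (power) has dimensions [L^2 M T^-3].

Left side: [L M T^-2]
Right side: [L^-3 M^-1 T^4]

The two sides have different dimensions, so the equation is NOT dimensionally consistent.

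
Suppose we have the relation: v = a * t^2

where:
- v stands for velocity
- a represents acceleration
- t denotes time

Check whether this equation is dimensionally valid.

No

v (velocity) has dimensions [L T^-1].
a (acceleration) has dimensions [L T^-2].
t (time) has dimensions [T].

Left side: [L T^-1]
Right side: [L]

The two sides have different dimensions, so the equation is NOT dimensionally consistent.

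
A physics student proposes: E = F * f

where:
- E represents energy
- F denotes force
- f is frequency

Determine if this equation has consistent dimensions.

No

E (energy) has dimensions [L^2 M T^-2].
F (force) has dimensions [L M T^-2].
f (frequency) has dimensions [T^-1].

Left side: [L^2 M T^-2]
Right side: [L M T^-3]

The two sides have different dimensions, so the equation is NOT dimensionally consistent.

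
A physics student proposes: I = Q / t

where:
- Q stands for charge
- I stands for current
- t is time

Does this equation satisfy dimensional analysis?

Yes

Q (charge) has dimensions [I T].
I (current) has dimensions [I].
t (time) has dimensions [T].

Left side: [I]
Right side: [I]

Both sides have the same dimensions, so the equation is dimensionally consistent.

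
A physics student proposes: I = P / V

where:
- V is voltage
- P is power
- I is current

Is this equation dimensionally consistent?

Yes

V (voltage) has dimensions [I^-1 L^2 M T^-3].
P (power) has dimensions [L^2 M T^-3].
I (current) has dimensions [I].

Left side: [I]
Right side: [I]

Both sides have the same dimensions, so the equation is dimensionally consistent.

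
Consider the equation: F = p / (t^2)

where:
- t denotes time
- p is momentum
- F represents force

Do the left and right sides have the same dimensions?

No

t (time) has dimensions [T].
p (momentum) has dimensions [L M T^-1].
F (force) has dimensions [L M T^-2].

Left side: [L M T^-2]
Right side: [L M T^-3]

The two sides have different dimensions, so the equation is NOT dimensionally consistent.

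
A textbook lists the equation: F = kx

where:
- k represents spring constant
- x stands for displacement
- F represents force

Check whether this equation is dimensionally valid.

Yes

k (spring constant) has dimensions [M T^-2].
x (displacement) has dimensions [L].
F (force) has dimensions [L M T^-2].

Left side: [L M T^-2]
Right side: [L M T^-2]

Both sides have the same dimensions, so the equation is dimensionally consistent.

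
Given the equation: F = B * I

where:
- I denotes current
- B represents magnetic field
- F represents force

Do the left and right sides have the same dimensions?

No

I (current) has dimensions [I].
B (magnetic field) has dimensions [I^-1 M T^-2].
F (force) has dimensions [L M T^-2].

Left side: [L M T^-2]
Right side: [M T^-2]

The two sides have different dimensions, so the equation is NOT dimensionally consistent.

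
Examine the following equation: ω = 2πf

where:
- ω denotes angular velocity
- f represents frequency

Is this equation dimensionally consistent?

Yes

ω (angular velocity) has dimensions [T^-1].
f (frequency) has dimensions [T^-1].

Left side: [T^-1]
Right side: [T^-1]

Both sides have the same dimensions, so the equation is dimensionally consistent.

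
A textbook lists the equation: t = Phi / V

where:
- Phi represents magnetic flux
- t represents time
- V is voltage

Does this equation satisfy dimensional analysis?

Yes

Phi (magnetic flux) has dimensions [I^-1 L^2 M T^-2].
t (time) has dimensions [T].
V (voltage) has dimensions [I^-1 L^2 M T^-3].

Left side: [T]
Right side: [T]

Both sides have the same dimensions, so the equation is dimensionally consistent.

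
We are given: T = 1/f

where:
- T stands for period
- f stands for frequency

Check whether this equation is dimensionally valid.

Yes

T (period) has dimensions [T].
f (frequency) has dimensions [T^-1].

Left side: [T]
Right side: [T]

Both sides have the same dimensions, so the equation is dimensionally consistent.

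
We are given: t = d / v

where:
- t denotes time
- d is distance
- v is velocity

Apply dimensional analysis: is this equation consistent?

Yes

t (time) has dimensions [T].
d (distance) has dimensions [L].
v (velocity) has dimensions [L T^-1].

Left side: [T]
Right side: [T]

Both sides have the same dimensions, so the equation is dimensionally consistent.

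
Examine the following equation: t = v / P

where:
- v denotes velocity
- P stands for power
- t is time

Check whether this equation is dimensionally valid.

No

v (velocity) has dimensions [L T^-1].
P (power) has dimensions [L^2 M T^-3].
t (time) has dimensions [T].

Left side: [T]
Right side: [L^-1 M^-1 T^2]

The two sides have different dimensions, so the equation is NOT dimensionally consistent.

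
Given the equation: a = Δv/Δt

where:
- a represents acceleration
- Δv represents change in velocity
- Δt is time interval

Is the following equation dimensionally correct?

Yes

a (acceleration) has dimensions [L T^-2].
Δv (change in velocity) has dimensions [L T^-1].
Δt (time interval) has dimensions [T].

Left side: [L T^-2]
Right side: [L T^-2]

Both sides have the same dimensions, so the equation is dimensionally consistent.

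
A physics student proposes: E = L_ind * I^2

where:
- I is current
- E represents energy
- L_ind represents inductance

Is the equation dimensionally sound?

Yes

I (current) has dimensions [I].
E (energy) has dimensions [L^2 M T^-2].
L_ind (inductance) has dimensions [I^-2 L^2 M T^-2].

Left side: [L^2 M T^-2]
Right side: [L^2 M T^-2]

Both sides have the same dimensions, so the equation is dimensionally consistent.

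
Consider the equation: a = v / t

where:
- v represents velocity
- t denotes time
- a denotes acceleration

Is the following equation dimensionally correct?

Yes

v (velocity) has dimensions [L T^-1].
t (time) has dimensions [T].
a (acceleration) has dimensions [L T^-2].

Left side: [L T^-2]
Right side: [L T^-2]

Both sides have the same dimensions, so the equation is dimensionally consistent.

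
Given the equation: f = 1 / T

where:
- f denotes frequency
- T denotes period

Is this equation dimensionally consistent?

Yes

f (frequency) has dimensions [T^-1].
T (period) has dimensions [T].

Left side: [T^-1]
Right side: [T^-1]

Both sides have the same dimensions, so the equation is dimensionally consistent.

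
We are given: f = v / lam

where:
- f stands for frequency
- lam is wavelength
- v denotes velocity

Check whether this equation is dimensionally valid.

Yes

f (frequency) has dimensions [T^-1].
lam (wavelength) has dimensions [L].
v (velocity) has dimensions [L T^-1].

Left side: [T^-1]
Right side: [T^-1]

Both sides have the same dimensions, so the equation is dimensionally consistent.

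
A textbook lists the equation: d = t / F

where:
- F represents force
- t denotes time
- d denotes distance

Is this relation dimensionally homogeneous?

No

F (force) has dimensions [L M T^-2].
t (time) has dimensions [T].
d (distance) has dimensions [L].

Left side: [L]
Right side: [L^-1 M^-1 T^3]

The two sides have different dimensions, so the equation is NOT dimensionally consistent.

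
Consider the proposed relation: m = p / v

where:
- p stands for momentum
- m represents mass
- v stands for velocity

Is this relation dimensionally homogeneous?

Yes

p (momentum) has dimensions [L M T^-1].
m (mass) has dimensions [M].
v (velocity) has dimensions [L T^-1].

Left side: [M]
Right side: [M]

Both sides have the same dimensions, so the equation is dimensionally consistent.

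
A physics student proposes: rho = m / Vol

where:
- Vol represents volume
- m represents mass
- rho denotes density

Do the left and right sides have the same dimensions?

Yes

Vol (volume) has dimensions [L^3].
m (mass) has dimensions [M].
rho (density) has dimensions [L^-3 M].

Left side: [L^-3 M]
Right side: [L^-3 M]

Both sides have the same dimensions, so the equation is dimensionally consistent.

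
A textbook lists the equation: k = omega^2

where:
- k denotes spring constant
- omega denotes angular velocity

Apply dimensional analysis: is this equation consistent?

No

k (spring constant) has dimensions [M T^-2].
omega (angular velocity) has dimensions [T^-1].

Left side: [M T^-2]
Right side: [T^-2]

The two sides have different dimensions, so the equation is NOT dimensionally consistent.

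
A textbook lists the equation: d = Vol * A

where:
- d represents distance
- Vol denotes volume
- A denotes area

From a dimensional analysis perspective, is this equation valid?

No

d (distance) has dimensions [L].
Vol (volume) has dimensions [L^3].
A (area) has dimensions [L^2].

Left side: [L]
Right side: [L^5]

The two sides have different dimensions, so the equation is NOT dimensionally consistent.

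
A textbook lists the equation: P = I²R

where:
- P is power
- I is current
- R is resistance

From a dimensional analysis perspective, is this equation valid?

Yes

P (power) has dimensions [L^2 M T^-3].
I (current) has dimensions [I].
R (resistance) has dimensions [I^-2 L^2 M T^-3].

Left side: [L^2 M T^-3]
Right side: [L^2 M T^-3]

Both sides have the same dimensions, so the equation is dimensionally consistent.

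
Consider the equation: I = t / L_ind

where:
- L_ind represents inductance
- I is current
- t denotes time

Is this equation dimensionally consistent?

No

L_ind (inductance) has dimensions [I^-2 L^2 M T^-2].
I (current) has dimensions [I].
t (time) has dimensions [T].

Left side: [I]
Right side: [I^2 L^-2 M^-1 T^3]

The two sides have different dimensions, so the equation is NOT dimensionally consistent.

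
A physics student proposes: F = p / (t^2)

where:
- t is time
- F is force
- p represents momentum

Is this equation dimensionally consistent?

No

t (time) has dimensions [T].
F (force) has dimensions [L M T^-2].
p (momentum) has dimensions [L M T^-1].

Left side: [L M T^-2]
Right side: [L M T^-3]

The two sides have different dimensions, so the equation is NOT dimensionally consistent.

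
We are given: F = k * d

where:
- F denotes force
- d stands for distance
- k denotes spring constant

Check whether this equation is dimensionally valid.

Yes

F (force) has dimensions [L M T^-2].
d (distance) has dimensions [L].
k (spring constant) has dimensions [M T^-2].

Left side: [L M T^-2]
Right side: [L M T^-2]

Both sides have the same dimensions, so the equation is dimensionally consistent.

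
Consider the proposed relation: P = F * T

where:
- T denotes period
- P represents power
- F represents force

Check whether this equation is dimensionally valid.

No

T (period) has dimensions [T].
P (power) has dimensions [L^2 M T^-3].
F (force) has dimensions [L M T^-2].

Left side: [L^2 M T^-3]
Right side: [L M T^-1]

The two sides have different dimensions, so the equation is NOT dimensionally consistent.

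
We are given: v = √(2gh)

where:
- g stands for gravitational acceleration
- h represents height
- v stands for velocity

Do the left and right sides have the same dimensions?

Yes

g (gravitational acceleration) has dimensions [L T^-2].
h (height) has dimensions [L].
v (velocity) has dimensions [L T^-1].

Left side: [L T^-1]
Right side: [L T^-1]

Both sides have the same dimensions, so the equation is dimensionally consistent.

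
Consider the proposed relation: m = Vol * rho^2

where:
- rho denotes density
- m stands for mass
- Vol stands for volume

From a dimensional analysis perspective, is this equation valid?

No

rho (density) has dimensions [L^-3 M].
m (mass) has dimensions [M].
Vol (volume) has dimensions [L^3].

Left side: [M]
Right side: [L^-3 M^2]

The two sides have different dimensions, so the equation is NOT dimensionally consistent.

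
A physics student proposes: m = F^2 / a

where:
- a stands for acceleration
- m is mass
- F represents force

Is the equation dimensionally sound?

No

a (acceleration) has dimensions [L T^-2].
m (mass) has dimensions [M].
F (force) has dimensions [L M T^-2].

Left side: [M]
Right side: [L M^2 T^-2]

The two sides have different dimensions, so the equation is NOT dimensionally consistent.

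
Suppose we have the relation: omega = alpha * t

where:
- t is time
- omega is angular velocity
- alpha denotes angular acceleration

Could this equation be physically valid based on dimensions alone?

Yes

t (time) has dimensions [T].
omega (angular velocity) has dimensions [T^-1].
alpha (angular acceleration) has dimensions [T^-2].

Left side: [T^-1]
Right side: [T^-1]

Both sides have the same dimensions, so the equation is dimensionally consistent.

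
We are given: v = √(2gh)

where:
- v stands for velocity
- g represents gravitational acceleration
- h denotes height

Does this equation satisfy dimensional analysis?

Yes

v (velocity) has dimensions [L T^-1].
g (gravitational acceleration) has dimensions [L T^-2].
h (height) has dimensions [L].

Left side: [L T^-1]
Right side: [L T^-1]

Both sides have the same dimensions, so the equation is dimensionally consistent.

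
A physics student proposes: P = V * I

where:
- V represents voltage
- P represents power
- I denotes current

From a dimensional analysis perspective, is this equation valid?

Yes

V (voltage) has dimensions [I^-1 L^2 M T^-3].
P (power) has dimensions [L^2 M T^-3].
I (current) has dimensions [I].

Left side: [L^2 M T^-3]
Right side: [L^2 M T^-3]

Both sides have the same dimensions, so the equation is dimensionally consistent.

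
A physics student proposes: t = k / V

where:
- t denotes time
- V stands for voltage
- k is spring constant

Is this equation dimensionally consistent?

No

t (time) has dimensions [T].
V (voltage) has dimensions [I^-1 L^2 M T^-3].
k (spring constant) has dimensions [M T^-2].

Left side: [T]
Right side: [I L^-2 T]

The two sides have different dimensions, so the equation is NOT dimensionally consistent.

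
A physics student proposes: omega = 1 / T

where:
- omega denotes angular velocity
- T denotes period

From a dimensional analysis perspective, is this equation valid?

Yes

omega (angular velocity) has dimensions [T^-1].
T (period) has dimensions [T].

Left side: [T^-1]
Right side: [T^-1]

Both sides have the same dimensions, so the equation is dimensionally consistent.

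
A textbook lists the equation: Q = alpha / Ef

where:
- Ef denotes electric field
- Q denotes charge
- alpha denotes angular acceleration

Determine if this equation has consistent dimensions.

No

Ef (electric field) has dimensions [I^-1 L M T^-3].
Q (charge) has dimensions [I T].
alpha (angular acceleration) has dimensions [T^-2].

Left side: [I T]
Right side: [I L^-1 M^-1 T]

The two sides have different dimensions, so the equation is NOT dimensionally consistent.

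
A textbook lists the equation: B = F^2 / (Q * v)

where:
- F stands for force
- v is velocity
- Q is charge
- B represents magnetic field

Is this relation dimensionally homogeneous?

No

F (force) has dimensions [L M T^-2].
v (velocity) has dimensions [L T^-1].
Q (charge) has dimensions [I T].
B (magnetic field) has dimensions [I^-1 M T^-2].

Left side: [I^-1 M T^-2]
Right side: [I^-1 L M^2 T^-4]

The two sides have different dimensions, so the equation is NOT dimensionally consistent.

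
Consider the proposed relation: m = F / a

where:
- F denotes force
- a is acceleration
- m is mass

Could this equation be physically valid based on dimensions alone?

Yes

F (force) has dimensions [L M T^-2].
a (acceleration) has dimensions [L T^-2].
m (mass) has dimensions [M].

Left side: [M]
Right side: [M]

Both sides have the same dimensions, so the equation is dimensionally consistent.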